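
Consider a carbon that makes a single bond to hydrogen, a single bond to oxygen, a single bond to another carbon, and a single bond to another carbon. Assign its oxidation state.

Each bond to a more electronegative atom (O, N, halogen) counts +1, each bond to a less electronegative atom (H, metal, B, Si) counts −1, and each C–C bond counts 0.
The carbon has one bond to C (0), one bond to C (0), one bond to O (+1), one bond to H (-1).
Oxidation state = 0 + 0 + 1 − 1 = 0.

0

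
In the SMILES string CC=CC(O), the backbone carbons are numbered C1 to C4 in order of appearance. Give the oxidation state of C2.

-1

C2 has one bond to C (0), a double bond to C (2×0 = 0), one bond to H (-1).
Oxidation state = 0 + 0 − 1 = -1.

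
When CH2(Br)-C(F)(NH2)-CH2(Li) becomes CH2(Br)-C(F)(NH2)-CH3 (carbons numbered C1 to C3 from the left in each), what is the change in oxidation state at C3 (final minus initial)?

Before: C3 has 1 bond to C, 2 bonds to H, 1 bond to Li → oxidation state -3.
After: C3 has 1 bond to C, 3 bonds to H → oxidation state -3.
Δ = -3 − (-3) = 0, so no net redox change at C3.

0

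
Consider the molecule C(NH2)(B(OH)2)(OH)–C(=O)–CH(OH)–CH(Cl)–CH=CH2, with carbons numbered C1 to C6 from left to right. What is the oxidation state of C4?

0

C4 has one bond to C (0), one bond to C (0), one bond to Cl (+1), one bond to H (-1).
Oxidation state = 0 + 0 + 1 − 1 = 0.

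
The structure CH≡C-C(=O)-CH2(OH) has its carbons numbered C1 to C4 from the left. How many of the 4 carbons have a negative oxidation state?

Each bond to a more electronegative atom (O, N, halogen) counts +1, each bond to a less electronegative atom (H, metal, B, Si) counts −1, and each C–C bond counts 0. Tallying each carbon:
C1: 3C, 1H → 0 − 1 = -1
C2: 4C → 0 = 0
C3: 2C, 2O → 0 + 2 = +2
C4: 1C, 2H, 1O → 0 − 2 + 1 = -1
2 carbons (C1, C4) meet the condition.

2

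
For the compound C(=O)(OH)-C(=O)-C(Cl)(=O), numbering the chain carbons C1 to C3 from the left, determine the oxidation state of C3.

Each bond to a more electronegative atom (O, N, halogen) counts +1, each bond to a less electronegative atom (H, metal, B, Si) counts −1, and each C–C bond counts 0.
C3 has one bond to C (0), one bond to Cl (+1), a double bond to O (2×+1 = +2).
Oxidation state = 0 + 1 + 2 = +3.

+3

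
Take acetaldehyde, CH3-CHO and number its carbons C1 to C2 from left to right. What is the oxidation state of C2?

+1

C2 has one bond to H (-1), a double bond to O (2×+1 = +2), one bond to C (0).
Oxidation state = -1 + 2 + 0 = +1.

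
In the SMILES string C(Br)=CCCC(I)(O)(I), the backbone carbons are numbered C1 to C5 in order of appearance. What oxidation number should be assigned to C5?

C5 has one bond to C (0), one bond to I (+1), one bond to O (+1), one bond to I (+1).
Oxidation state = 0 + 1 + 1 + 1 = +3.

+3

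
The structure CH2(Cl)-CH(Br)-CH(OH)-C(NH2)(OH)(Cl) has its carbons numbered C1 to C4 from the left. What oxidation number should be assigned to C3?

0

Assign +1 per bond to O/N/halogen, −1 per bond to H or an electropositive element, and 0 per bond to carbon.
C3 has one bond to C (0), one bond to C (0), one bond to H (-1), one bond to O (+1).
Oxidation state = 0 + 0 − 1 + 1 = 0.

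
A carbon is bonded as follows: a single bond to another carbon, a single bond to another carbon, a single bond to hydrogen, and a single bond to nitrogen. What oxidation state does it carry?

0

The carbon has one bond to C (0), one bond to C (0), one bond to H (-1), one bond to N (+1).
Oxidation state = 0 + 0 − 1 + 1 = 0.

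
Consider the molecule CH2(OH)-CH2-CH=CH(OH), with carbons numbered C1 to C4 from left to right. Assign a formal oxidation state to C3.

-1

Assign +1 per bond to O/N/halogen, −1 per bond to H or an electropositive element, and 0 per bond to carbon.
C3 has one bond to C (0), a double bond to C (2×0 = 0), one bond to H (-1).
Oxidation state = 0 + 0 − 1 = -1.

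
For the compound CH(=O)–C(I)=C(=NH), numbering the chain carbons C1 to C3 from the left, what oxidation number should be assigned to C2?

C2 has one bond to C (0), a double bond to C (2×0 = 0), one bond to I (+1).
Oxidation state = 0 + 0 + 1 = +1.

+1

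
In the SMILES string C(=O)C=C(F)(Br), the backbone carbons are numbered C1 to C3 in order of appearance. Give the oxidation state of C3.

Each bond to a more electronegative atom (O, N, halogen) counts +1, each bond to a less electronegative atom (H, metal, B, Si) counts −1, and each C–C bond counts 0.
C3 has a double bond to C (2×0 = 0), one bond to F (+1), one bond to Br (+1).
Oxidation state = 0 + 1 + 1 = +2.

+2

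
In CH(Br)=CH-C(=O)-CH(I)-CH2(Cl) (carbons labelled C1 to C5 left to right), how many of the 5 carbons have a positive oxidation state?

1

Each bond to a more electronegative atom (O, N, halogen) counts +1, each bond to a less electronegative atom (H, metal, B, Si) counts −1, and each C–C bond counts 0. Tallying each carbon:
C1: 2C, 1H, 1Br → 0 − 1 + 1 = 0
C2: 3C, 1H → 0 − 1 = -1
C3: 2C, 2O → 0 + 2 = +2
C4: 2C, 1H, 1I → 0 − 1 + 1 = 0
C5: 1C, 2H, 1Cl → 0 − 2 + 1 = -1
1 carbon (C3) meets the condition.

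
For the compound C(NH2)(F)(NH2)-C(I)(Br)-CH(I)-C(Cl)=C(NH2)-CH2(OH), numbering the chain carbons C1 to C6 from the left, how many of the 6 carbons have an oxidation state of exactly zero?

Tallying each carbon's bonds:
C1: 1C, 2N, 1F → 0 + 2 + 1 = +3
C2: 2C, 1Br, 1I → 0 + 1 + 1 = +2
C3: 2C, 1H, 1I → 0 − 1 + 1 = 0
C4: 3C, 1Cl → 0 + 1 = +1
C5: 3C, 1N → 0 + 1 = +1
C6: 1C, 2H, 1O → 0 − 2 + 1 = -1
1 carbon (C3) meets the condition.

1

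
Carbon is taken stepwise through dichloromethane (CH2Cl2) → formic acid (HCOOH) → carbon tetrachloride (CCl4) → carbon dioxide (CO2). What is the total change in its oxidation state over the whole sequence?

Carbon oxidation states along the series — dichloromethane: 0, formic acid: +2, carbon tetrachloride: +4, carbon dioxide: +4.
Net change = +4 − (0) = +4.

+4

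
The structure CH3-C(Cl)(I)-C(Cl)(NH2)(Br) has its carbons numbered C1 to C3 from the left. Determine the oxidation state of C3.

C3 has one bond to C (0), one bond to Cl (+1), one bond to N (+1), one bond to Br (+1).
Oxidation state = 0 + 1 + 1 + 1 = +3.

+3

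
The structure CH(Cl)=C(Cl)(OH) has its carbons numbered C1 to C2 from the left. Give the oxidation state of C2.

+2

Bonds to more-electronegative neighbours contribute +1 each, bonds to H or metals contribute −1 each, and C–C bonds contribute 0.
C2 has a double bond to C (2×0 = 0), one bond to Cl (+1), one bond to O (+1).
Oxidation state = 0 + 1 + 1 = +2.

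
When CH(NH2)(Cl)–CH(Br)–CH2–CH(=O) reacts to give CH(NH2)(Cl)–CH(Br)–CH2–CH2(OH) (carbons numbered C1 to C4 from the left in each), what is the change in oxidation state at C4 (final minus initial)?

Before: C4 has 1 bond to C, 1 bond to H, 2 bonds to O → oxidation state +1.
After: C4 has 1 bond to C, 2 bonds to H, 1 bond to O → oxidation state -1.
Δ = -1 − (+1) = -2, so this is a reduction at C4.

-2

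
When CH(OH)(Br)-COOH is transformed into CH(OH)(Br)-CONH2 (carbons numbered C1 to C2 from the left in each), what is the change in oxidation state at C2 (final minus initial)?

0

Before: C2 has 1 bond to C, 3 bonds to O → oxidation state +3.
After: C2 has 1 bond to C, 2 bonds to O, 1 bond to N → oxidation state +3.
Δ = +3 − (+3) = 0, so no net redox change at C2.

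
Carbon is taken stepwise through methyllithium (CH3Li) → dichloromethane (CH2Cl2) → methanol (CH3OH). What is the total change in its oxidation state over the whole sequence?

+2

Carbon oxidation states along the series — methyllithium: -4, dichloromethane: 0, methanol: -2.
Net change = -2 − (-4) = +2.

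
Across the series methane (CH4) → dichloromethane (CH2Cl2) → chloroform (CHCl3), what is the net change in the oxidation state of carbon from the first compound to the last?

+6

Carbon oxidation states along the series — methane: -4, dichloromethane: 0, chloroform: +2.
Net change = +2 − (-4) = +6.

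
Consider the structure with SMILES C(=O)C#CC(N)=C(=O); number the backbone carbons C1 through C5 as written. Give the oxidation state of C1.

+1

Each bond to a more electronegative atom (O, N, halogen) counts +1, each bond to a less electronegative atom (H, metal, B, Si) counts −1, and each C–C bond counts 0.
C1 has one bond to C (0), a double bond to O (2×+1 = +2), one bond to H (-1).
Oxidation state = 0 + 2 − 1 = +1.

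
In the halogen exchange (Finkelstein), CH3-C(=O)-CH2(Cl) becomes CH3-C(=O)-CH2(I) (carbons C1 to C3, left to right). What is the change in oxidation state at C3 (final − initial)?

Before: C3 has 1 bond to C, 2 bonds to H, 1 bond to Cl → oxidation state -1.
After: C3 has 1 bond to C, 2 bonds to H, 1 bond to I → oxidation state -1.
Δ = -1 − (-1) = 0, so no net redox change at C3.

0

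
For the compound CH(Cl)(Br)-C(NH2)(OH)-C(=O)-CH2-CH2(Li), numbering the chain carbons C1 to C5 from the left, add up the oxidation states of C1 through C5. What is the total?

Tallying each carbon's bonds:
C1: 1C, 1H, 1Cl, 1Br → 0 − 1 + 1 + 1 = +1
C2: 2C, 1O, 1N → 0 + 1 + 1 = +2
C3: 2C, 2O → 0 + 2 = +2
C4: 2C, 2H → 0 − 2 = -2
C5: 1C, 2H, 1Li → 0 − 2 − 1 = -3
Sum = +1 + 2 + 2 − 2 − 3 = 0.

0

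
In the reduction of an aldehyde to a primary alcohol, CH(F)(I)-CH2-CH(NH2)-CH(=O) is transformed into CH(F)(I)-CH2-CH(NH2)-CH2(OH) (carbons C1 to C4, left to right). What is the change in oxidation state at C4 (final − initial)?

Before: C4 has 1 bond to C, 1 bond to H, 2 bonds to O → oxidation state +1.
After: C4 has 1 bond to C, 2 bonds to H, 1 bond to O → oxidation state -1.
Δ = -1 − (+1) = -2, so this is a reduction at C4.

-2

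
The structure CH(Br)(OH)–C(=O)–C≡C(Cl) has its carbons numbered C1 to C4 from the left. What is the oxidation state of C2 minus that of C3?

+2

C2: 2C, 2O → 0 + 2 = +2
C3: 4C → 0 = 0
Difference: +2 − (0) = +2.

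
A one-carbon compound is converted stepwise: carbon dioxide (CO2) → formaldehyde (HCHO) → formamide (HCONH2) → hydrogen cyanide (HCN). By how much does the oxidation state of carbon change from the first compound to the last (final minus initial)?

Carbon oxidation states along the series — carbon dioxide: +4, formaldehyde: 0, formamide: +2, hydrogen cyanide: +2.
Net change = +2 − (+4) = -2.

-2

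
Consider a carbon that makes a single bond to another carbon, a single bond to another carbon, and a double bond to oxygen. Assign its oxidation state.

+2

Each bond to a more electronegative atom (O, N, halogen) counts +1, each bond to a less electronegative atom (H, metal, B, Si) counts −1, and each C–C bond counts 0.
The carbon has one bond to C (0), one bond to C (0), a double bond to O (2×+1 = +2).
Oxidation state = 0 + 0 + 2 = +2.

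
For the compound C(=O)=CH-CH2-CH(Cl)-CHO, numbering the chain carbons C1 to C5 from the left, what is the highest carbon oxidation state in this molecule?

Tallying each carbon's bonds:
C1: 2C, 2O → 0 + 2 = +2
C2: 3C, 1H → 0 − 1 = -1
C3: 2C, 2H → 0 − 2 = -2
C4: 2C, 1H, 1Cl → 0 − 1 + 1 = 0
C5: 1C, 1H, 2O → 0 − 1 + 2 = +1
The highest value is +2.

+2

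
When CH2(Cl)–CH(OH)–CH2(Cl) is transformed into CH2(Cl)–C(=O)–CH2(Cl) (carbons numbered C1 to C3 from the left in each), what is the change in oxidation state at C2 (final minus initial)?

Before: C2 has 2 bonds to C, 1 bond to H, 1 bond to O → oxidation state 0.
After: C2 has 2 bonds to C, 2 bonds to O → oxidation state +2.
Δ = +2 − (0) = +2, so this is an oxidation at C2.

+2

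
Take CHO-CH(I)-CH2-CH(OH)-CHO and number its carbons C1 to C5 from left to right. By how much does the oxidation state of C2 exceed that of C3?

+2

C2: 2C, 1H, 1I → 0 − 1 + 1 = 0
C3: 2C, 2H → 0 − 2 = -2
Difference: 0 − (-2) = +2.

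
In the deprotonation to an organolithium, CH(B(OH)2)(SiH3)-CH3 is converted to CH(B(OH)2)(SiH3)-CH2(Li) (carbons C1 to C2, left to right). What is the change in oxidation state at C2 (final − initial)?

Before: C2 has 1 bond to C, 3 bonds to H → oxidation state -3.
After: C2 has 1 bond to C, 2 bonds to H, 1 bond to Li → oxidation state -3.
Δ = -3 − (-3) = 0, so no net redox change at C2.

0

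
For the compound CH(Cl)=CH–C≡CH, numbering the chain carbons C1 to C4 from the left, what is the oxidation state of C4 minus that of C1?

-1

C4: 3C, 1H → 0 − 1 = -1
C1: 2C, 1H, 1Cl → 0 − 1 + 1 = 0
Difference: -1 − (0) = -1.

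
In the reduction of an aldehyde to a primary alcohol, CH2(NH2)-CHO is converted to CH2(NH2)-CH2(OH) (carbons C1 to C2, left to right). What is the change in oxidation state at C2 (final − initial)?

Before: C2 has 1 bond to C, 1 bond to H, 2 bonds to O → oxidation state +1.
After: C2 has 1 bond to C, 2 bonds to H, 1 bond to O → oxidation state -1.
Δ = -1 − (+1) = -2, so this is a reduction at C2.

-2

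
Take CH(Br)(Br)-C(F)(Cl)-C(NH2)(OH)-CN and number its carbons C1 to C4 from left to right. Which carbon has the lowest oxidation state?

C1

Tallying each carbon's bonds:
C1: 1C, 1H, 2Br → 0 − 1 + 2 = +1
C2: 2C, 1F, 1Cl → 0 + 1 + 1 = +2
C3: 2C, 1O, 1N → 0 + 1 + 1 = +2
C4: 1C, 3N → 0 + 3 = +3
The most reduced carbon is C1 at +1.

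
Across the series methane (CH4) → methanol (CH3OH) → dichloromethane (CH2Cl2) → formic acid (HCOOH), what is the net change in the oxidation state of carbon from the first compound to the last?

Carbon oxidation states along the series — methane: -4, methanol: -2, dichloromethane: 0, formic acid: +2.
Net change = +2 − (-4) = +6.

+6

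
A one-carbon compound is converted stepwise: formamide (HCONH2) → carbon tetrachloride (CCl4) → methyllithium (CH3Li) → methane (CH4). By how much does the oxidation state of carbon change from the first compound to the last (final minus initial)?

Carbon oxidation states along the series — formamide: +2, carbon tetrachloride: +4, methyllithium: -4, methane: -4.
Net change = -4 − (+2) = -6.

-6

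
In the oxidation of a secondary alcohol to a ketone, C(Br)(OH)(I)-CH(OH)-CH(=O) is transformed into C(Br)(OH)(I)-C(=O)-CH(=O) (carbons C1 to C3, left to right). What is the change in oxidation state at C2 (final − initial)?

Before: C2 has 2 bonds to C, 1 bond to H, 1 bond to O → oxidation state 0.
After: C2 has 2 bonds to C, 2 bonds to O → oxidation state +2.
Δ = +2 − (0) = +2, so this is an oxidation at C2.

+2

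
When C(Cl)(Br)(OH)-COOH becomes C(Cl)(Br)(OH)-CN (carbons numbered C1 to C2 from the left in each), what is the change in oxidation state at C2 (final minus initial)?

Before: C2 has 1 bond to C, 3 bonds to O → oxidation state +3.
After: C2 has 1 bond to C, 3 bonds to N → oxidation state +3.
Δ = +3 − (+3) = 0, so no net redox change at C2.

0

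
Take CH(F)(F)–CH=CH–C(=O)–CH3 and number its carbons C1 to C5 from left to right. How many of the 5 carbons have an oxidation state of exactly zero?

0

Tallying each carbon's bonds:
C1: 1C, 1H, 2F → 0 − 1 + 2 = +1
C2: 3C, 1H → 0 − 1 = -1
C3: 3C, 1H → 0 − 1 = -1
C4: 2C, 2O → 0 + 2 = +2
C5: 1C, 3H → 0 − 3 = -3
0 carbons meet the condition.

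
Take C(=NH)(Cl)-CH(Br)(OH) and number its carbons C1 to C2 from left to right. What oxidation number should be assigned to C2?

+1

Bonds to more-electronegative neighbours contribute +1 each, bonds to H or metals contribute −1 each, and C–C bonds contribute 0.
C2 has one bond to C (0), one bond to H (-1), one bond to Br (+1), one bond to O (+1).
Oxidation state = 0 − 1 + 1 + 1 = +1.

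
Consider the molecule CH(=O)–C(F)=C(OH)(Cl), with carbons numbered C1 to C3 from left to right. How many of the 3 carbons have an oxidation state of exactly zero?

Assign +1 per bond to O/N/halogen, −1 per bond to H or an electropositive element, and 0 per bond to carbon. Tallying each carbon:
C1: 1C, 1H, 2O → 0 − 1 + 2 = +1
C2: 3C, 1F → 0 + 1 = +1
C3: 2C, 1O, 1Cl → 0 + 1 + 1 = +2
0 carbons meet the condition.

0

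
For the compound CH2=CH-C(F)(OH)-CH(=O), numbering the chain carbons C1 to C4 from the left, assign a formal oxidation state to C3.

Bonds to more-electronegative neighbours contribute +1 each, bonds to H or metals contribute −1 each, and C–C bonds contribute 0.
C3 has one bond to C (0), one bond to C (0), one bond to F (+1), one bond to O (+1).
Oxidation state = 0 + 0 + 1 + 1 = +2.

+2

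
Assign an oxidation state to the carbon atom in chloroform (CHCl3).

The carbon has one bond to H (-1), one bond to Cl (+1), one bond to Cl (+1), one bond to Cl (+1).
Oxidation state = -1 + 1 + 1 + 1 = +2.

+2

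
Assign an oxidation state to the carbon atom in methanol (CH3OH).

The carbon has one bond to H (-1), one bond to H (-1), one bond to H (-1), one bond to O (+1).
Oxidation state = -1 − 1 − 1 + 1 = -2.

-2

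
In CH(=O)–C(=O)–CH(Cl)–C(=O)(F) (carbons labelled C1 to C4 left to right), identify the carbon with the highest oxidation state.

C4

Tallying each carbon's bonds:
C1: 1C, 1H, 2O → 0 − 1 + 2 = +1
C2: 2C, 2O → 0 + 2 = +2
C3: 2C, 1H, 1Cl → 0 − 1 + 1 = 0
C4: 1C, 2O, 1F → 0 + 2 + 1 = +3
The most oxidised carbon is C4 at +3.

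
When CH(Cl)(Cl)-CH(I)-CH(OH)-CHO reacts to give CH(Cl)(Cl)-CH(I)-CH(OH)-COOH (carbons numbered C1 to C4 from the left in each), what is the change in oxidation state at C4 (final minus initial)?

Before: C4 has 1 bond to C, 1 bond to H, 2 bonds to O → oxidation state +1.
After: C4 has 1 bond to C, 3 bonds to O → oxidation state +3.
Δ = +3 − (+1) = +2, so this is an oxidation at C4.

+2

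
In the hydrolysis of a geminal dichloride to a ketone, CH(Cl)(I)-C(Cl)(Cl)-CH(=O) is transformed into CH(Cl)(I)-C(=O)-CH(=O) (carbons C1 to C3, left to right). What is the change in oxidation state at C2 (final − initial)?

Before: C2 has 2 bonds to C, 2 bonds to Cl → oxidation state +2.
After: C2 has 2 bonds to C, 2 bonds to O → oxidation state +2.
Δ = +2 − (+2) = 0, so no net redox change at C2.

0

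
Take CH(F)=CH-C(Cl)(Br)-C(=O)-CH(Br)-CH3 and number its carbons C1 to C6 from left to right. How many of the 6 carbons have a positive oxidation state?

Tallying each carbon's bonds:
C1: 2C, 1H, 1F → 0 − 1 + 1 = 0
C2: 3C, 1H → 0 − 1 = -1
C3: 2C, 1Cl, 1Br → 0 + 1 + 1 = +2
C4: 2C, 2O → 0 + 2 = +2
C5: 2C, 1H, 1Br → 0 − 1 + 1 = 0
C6: 1C, 3H → 0 − 3 = -3
2 carbons (C3, C4) meet the condition.

2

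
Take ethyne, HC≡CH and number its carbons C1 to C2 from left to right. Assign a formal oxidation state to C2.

C2 has one bond to H (-1), a triple bond to C (3×0 = 0).
Oxidation state = -1 + 0 = -1.

-1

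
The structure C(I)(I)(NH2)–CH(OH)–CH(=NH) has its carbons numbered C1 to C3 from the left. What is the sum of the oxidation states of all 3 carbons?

+4

Bonds to more-electronegative neighbours contribute +1 each, bonds to H or metals contribute −1 each, and C–C bonds contribute 0. Tallying each carbon:
C1: 1C, 1N, 2I → 0 + 1 + 2 = +3
C2: 2C, 1H, 1O → 0 − 1 + 1 = 0
C3: 1C, 1H, 2N → 0 − 1 + 2 = +1
Sum = +3 + 0 + 1 = +4.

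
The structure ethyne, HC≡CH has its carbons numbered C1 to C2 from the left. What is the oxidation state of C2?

Bonds to more-electronegative neighbours contribute +1 each, bonds to H or metals contribute −1 each, and C–C bonds contribute 0.
C2 has one bond to H (-1), a triple bond to C (3×0 = 0).
Oxidation state = -1 + 0 = -1.

-1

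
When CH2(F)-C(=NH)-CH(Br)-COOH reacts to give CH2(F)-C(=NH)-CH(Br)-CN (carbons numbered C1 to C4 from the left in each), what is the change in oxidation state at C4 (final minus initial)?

0

Before: C4 has 1 bond to C, 3 bonds to O → oxidation state +3.
After: C4 has 1 bond to C, 3 bonds to N → oxidation state +3.
Δ = +3 − (+3) = 0, so no net redox change at C4.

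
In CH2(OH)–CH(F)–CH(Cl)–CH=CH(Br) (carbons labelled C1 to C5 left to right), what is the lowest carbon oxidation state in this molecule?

-1

Count +1 for every bond to an atom more electronegative than carbon and −1 for every bond to one less electronegative; C–C bonds are 0. Tallying each carbon:
C1: 1C, 2H, 1O → 0 − 2 + 1 = -1
C2: 2C, 1H, 1F → 0 − 1 + 1 = 0
C3: 2C, 1H, 1Cl → 0 − 1 + 1 = 0
C4: 3C, 1H → 0 − 1 = -1
C5: 2C, 1H, 1Br → 0 − 1 + 1 = 0
The lowest value is -1.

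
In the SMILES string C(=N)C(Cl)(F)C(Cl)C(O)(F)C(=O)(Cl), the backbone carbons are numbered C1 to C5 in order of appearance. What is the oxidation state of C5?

C5 has one bond to C (0), a double bond to O (2×+1 = +2), one bond to Cl (+1).
Oxidation state = 0 + 2 + 1 = +3.

+3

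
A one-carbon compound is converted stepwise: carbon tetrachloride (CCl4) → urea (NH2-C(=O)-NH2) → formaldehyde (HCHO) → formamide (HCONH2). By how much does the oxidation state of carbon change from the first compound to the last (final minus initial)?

Carbon oxidation states along the series — carbon tetrachloride: +4, urea: +4, formaldehyde: 0, formamide: +2.
Net change = +2 − (+4) = -2.

-2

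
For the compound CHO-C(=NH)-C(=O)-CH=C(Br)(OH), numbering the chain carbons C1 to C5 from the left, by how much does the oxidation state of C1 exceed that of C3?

-1

C1: 1C, 1H, 2O → 0 − 1 + 2 = +1
C3: 2C, 2O → 0 + 2 = +2
Difference: +1 − (+2) = -1.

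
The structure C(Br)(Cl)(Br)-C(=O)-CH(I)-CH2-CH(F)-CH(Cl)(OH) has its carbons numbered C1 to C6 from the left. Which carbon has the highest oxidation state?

Tallying each carbon's bonds:
C1: 1C, 1Cl, 2Br → 0 + 1 + 2 = +3
C2: 2C, 2O → 0 + 2 = +2
C3: 2C, 1H, 1I → 0 − 1 + 1 = 0
C4: 2C, 2H → 0 − 2 = -2
C5: 2C, 1H, 1F → 0 − 1 + 1 = 0
C6: 1C, 1H, 1O, 1Cl → 0 − 1 + 1 + 1 = +1
The most oxidised carbon is C1 at +3.

C1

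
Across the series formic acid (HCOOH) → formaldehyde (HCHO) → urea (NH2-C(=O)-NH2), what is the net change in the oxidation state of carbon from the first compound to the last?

+2

Carbon oxidation states along the series — formic acid: +2, formaldehyde: 0, urea: +4.
Net change = +4 − (+2) = +2.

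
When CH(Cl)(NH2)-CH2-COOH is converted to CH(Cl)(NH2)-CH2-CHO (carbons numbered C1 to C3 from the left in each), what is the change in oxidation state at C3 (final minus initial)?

-2

Before: C3 has 1 bond to C, 3 bonds to O → oxidation state +3.
After: C3 has 1 bond to C, 1 bond to H, 2 bonds to O → oxidation state +1.
Δ = +1 − (+3) = -2, so this is a reduction at C3.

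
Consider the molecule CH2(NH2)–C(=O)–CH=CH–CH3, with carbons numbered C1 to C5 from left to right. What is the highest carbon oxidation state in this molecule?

Tallying each carbon's bonds:
C1: 1C, 2H, 1N → 0 − 2 + 1 = -1
C2: 2C, 2O → 0 + 2 = +2
C3: 3C, 1H → 0 − 1 = -1
C4: 3C, 1H → 0 − 1 = -1
C5: 1C, 3H → 0 − 3 = -3
The highest value is +2.

+2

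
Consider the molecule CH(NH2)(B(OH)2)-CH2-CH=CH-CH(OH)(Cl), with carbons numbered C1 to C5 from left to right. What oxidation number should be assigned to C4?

Count +1 for every bond to an atom more electronegative than carbon and −1 for every bond to one less electronegative; C–C bonds are 0.
C4 has a double bond to C (2×0 = 0), one bond to C (0), one bond to H (-1).
Oxidation state = 0 + 0 − 1 = -1.

-1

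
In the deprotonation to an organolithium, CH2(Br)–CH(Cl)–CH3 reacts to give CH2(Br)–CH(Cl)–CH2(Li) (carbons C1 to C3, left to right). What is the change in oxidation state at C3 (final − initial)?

0

Before: C3 has 1 bond to C, 3 bonds to H → oxidation state -3.
After: C3 has 1 bond to C, 2 bonds to H, 1 bond to Li → oxidation state -3.
Δ = -3 − (-3) = 0, so no net redox change at C3.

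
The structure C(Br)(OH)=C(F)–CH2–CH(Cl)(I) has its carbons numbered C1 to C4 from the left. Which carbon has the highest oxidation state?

C1

Count +1 for every bond to an atom more electronegative than carbon and −1 for every bond to one less electronegative; C–C bonds are 0. Tallying each carbon:
C1: 2C, 1O, 1Br → 0 + 1 + 1 = +2
C2: 3C, 1F → 0 + 1 = +1
C3: 2C, 2H → 0 − 2 = -2
C4: 1C, 1H, 1Cl, 1I → 0 − 1 + 1 + 1 = +1
The most oxidised carbon is C1 at +2.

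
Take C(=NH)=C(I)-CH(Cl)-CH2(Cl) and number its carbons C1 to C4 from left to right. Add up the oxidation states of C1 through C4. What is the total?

+2

Tallying each carbon's bonds:
C1: 2C, 2N → 0 + 2 = +2
C2: 3C, 1I → 0 + 1 = +1
C3: 2C, 1H, 1Cl → 0 − 1 + 1 = 0
C4: 1C, 2H, 1Cl → 0 − 2 + 1 = -1
Sum = +2 + 1 + 0 − 1 = +2.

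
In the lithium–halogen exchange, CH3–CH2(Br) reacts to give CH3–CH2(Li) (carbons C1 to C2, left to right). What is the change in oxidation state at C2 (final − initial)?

Before: C2 has 1 bond to C, 2 bonds to H, 1 bond to Br → oxidation state -1.
After: C2 has 1 bond to C, 2 bonds to H, 1 bond to Li → oxidation state -3.
Δ = -3 − (-1) = -2, so this is a reduction at C2.

-2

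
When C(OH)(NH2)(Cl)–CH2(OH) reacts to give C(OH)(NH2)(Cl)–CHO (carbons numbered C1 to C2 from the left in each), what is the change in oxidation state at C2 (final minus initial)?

Before: C2 has 1 bond to C, 2 bonds to H, 1 bond to O → oxidation state -1.
After: C2 has 1 bond to C, 1 bond to H, 2 bonds to O → oxidation state +1.
Δ = +1 − (-1) = +2, so this is an oxidation at C2.

+2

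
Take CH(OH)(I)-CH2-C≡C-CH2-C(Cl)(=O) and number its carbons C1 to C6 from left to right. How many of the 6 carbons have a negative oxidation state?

2

Tallying each carbon's bonds:
C1: 1C, 1H, 1O, 1I → 0 − 1 + 1 + 1 = +1
C2: 2C, 2H → 0 − 2 = -2
C3: 4C → 0 = 0
C4: 4C → 0 = 0
C5: 2C, 2H → 0 − 2 = -2
C6: 1C, 2O, 1Cl → 0 + 2 + 1 = +3
2 carbons (C2, C5) meet the condition.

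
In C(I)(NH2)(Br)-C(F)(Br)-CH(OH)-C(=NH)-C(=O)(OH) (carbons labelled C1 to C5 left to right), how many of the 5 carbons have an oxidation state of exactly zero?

Each bond to a more electronegative atom (O, N, halogen) counts +1, each bond to a less electronegative atom (H, metal, B, Si) counts −1, and each C–C bond counts 0. Tallying each carbon:
C1: 1C, 1N, 1Br, 1I → 0 + 1 + 1 + 1 = +3
C2: 2C, 1F, 1Br → 0 + 1 + 1 = +2
C3: 2C, 1H, 1O → 0 − 1 + 1 = 0
C4: 2C, 2N → 0 + 2 = +2
C5: 1C, 3O → 0 + 3 = +3
1 carbon (C3) meets the condition.

1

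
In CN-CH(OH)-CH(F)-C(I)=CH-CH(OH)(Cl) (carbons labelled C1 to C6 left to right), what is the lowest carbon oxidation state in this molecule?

Tallying each carbon's bonds:
C1: 1C, 3N → 0 + 3 = +3
C2: 2C, 1H, 1O → 0 − 1 + 1 = 0
C3: 2C, 1H, 1F → 0 − 1 + 1 = 0
C4: 3C, 1I → 0 + 1 = +1
C5: 3C, 1H → 0 − 1 = -1
C6: 1C, 1H, 1O, 1Cl → 0 − 1 + 1 + 1 = +1
The lowest value is -1.

-1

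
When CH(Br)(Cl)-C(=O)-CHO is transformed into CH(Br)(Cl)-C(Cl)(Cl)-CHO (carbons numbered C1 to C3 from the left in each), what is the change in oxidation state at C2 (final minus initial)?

Before: C2 has 2 bonds to C, 2 bonds to O → oxidation state +2.
After: C2 has 2 bonds to C, 2 bonds to Cl → oxidation state +2.
Δ = +2 − (+2) = 0, so no net redox change at C2.

0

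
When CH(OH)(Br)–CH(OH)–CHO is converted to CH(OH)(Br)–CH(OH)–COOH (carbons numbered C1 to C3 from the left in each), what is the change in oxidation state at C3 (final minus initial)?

+2

Before: C3 has 1 bond to C, 1 bond to H, 2 bonds to O → oxidation state +1.
After: C3 has 1 bond to C, 3 bonds to O → oxidation state +3.
Δ = +3 − (+1) = +2, so this is an oxidation at C3.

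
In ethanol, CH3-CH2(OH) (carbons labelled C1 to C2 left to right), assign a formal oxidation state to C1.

Assign +1 per bond to O/N/halogen, −1 per bond to H or an electropositive element, and 0 per bond to carbon.
C1 has one bond to H (-1), one bond to H (-1), one bond to H (-1), one bond to C (0).
Oxidation state = -1 − 1 − 1 + 0 = -3.

-3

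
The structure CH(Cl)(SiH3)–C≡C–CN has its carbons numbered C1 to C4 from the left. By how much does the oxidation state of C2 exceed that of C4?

C2: 4C → 0 = 0
C4: 1C, 3N → 0 + 3 = +3
Difference: 0 − (+3) = -3.

-3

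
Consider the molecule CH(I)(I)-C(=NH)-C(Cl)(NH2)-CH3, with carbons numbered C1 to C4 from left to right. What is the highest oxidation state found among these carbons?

+2

Bonds to more-electronegative neighbours contribute +1 each, bonds to H or metals contribute −1 each, and C–C bonds contribute 0. Tallying each carbon:
C1: 1C, 1H, 2I → 0 − 1 + 2 = +1
C2: 2C, 2N → 0 + 2 = +2
C3: 2C, 1N, 1Cl → 0 + 1 + 1 = +2
C4: 1C, 3H → 0 − 3 = -3
The highest value is +2.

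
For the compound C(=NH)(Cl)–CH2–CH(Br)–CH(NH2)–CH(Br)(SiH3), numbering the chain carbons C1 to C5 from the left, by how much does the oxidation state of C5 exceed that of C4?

-1

C5: 1C, 1H, 1Br, 1Si → 0 − 1 + 1 − 1 = -1
C4: 2C, 1H, 1N → 0 − 1 + 1 = 0
Difference: -1 − (0) = -1.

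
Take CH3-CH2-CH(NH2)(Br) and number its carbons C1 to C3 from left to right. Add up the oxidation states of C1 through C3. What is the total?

-4

Count +1 for every bond to an atom more electronegative than carbon and −1 for every bond to one less electronegative; C–C bonds are 0. Tallying each carbon:
C1: 1C, 3H → 0 − 3 = -3
C2: 2C, 2H → 0 − 2 = -2
C3: 1C, 1H, 1N, 1Br → 0 − 1 + 1 + 1 = +1
Sum = -3 − 2 + 1 = -4.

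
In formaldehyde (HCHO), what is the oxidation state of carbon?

Bonds to more-electronegative neighbours contribute +1 each, bonds to H or metals contribute −1 each, and C–C bonds contribute 0.
The carbon has one bond to H (-1), one bond to H (-1), a double bond to O (2×+1 = +2).
Oxidation state = -1 − 1 + 2 = 0.

0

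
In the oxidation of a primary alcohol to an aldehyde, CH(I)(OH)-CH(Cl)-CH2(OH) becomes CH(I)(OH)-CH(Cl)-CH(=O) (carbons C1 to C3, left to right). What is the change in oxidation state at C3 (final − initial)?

Before: C3 has 1 bond to C, 2 bonds to H, 1 bond to O → oxidation state -1.
After: C3 has 1 bond to C, 1 bond to H, 2 bonds to O → oxidation state +1.
Δ = +1 − (-1) = +2, so this is an oxidation at C3.

+2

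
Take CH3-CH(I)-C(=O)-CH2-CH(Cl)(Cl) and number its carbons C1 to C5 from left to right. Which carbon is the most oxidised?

C3

Tallying each carbon's bonds:
C1: 1C, 3H → 0 − 3 = -3
C2: 2C, 1H, 1I → 0 − 1 + 1 = 0
C3: 2C, 2O → 0 + 2 = +2
C4: 2C, 2H → 0 − 2 = -2
C5: 1C, 1H, 2Cl → 0 − 1 + 2 = +1
The most oxidised carbon is C3 at +2.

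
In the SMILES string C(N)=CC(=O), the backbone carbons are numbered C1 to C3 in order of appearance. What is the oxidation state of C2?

-1

C2 has a double bond to C (2×0 = 0), one bond to C (0), one bond to H (-1).
Oxidation state = 0 + 0 − 1 = -1.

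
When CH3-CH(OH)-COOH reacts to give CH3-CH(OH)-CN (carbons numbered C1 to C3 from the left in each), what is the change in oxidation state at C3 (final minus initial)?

Before: C3 has 1 bond to C, 3 bonds to O → oxidation state +3.
After: C3 has 1 bond to C, 3 bonds to N → oxidation state +3.
Δ = +3 − (+3) = 0, so no net redox change at C3.

0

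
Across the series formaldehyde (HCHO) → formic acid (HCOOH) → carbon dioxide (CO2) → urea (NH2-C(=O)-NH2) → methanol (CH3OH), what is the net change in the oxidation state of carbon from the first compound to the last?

Carbon oxidation states along the series — formaldehyde: 0, formic acid: +2, carbon dioxide: +4, urea: +4, methanol: -2.
Net change = -2 − (0) = -2.

-2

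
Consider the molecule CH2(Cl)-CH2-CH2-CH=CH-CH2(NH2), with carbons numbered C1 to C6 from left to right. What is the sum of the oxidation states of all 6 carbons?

-8

Tallying each carbon's bonds:
C1: 1C, 2H, 1Cl → 0 − 2 + 1 = -1
C2: 2C, 2H → 0 − 2 = -2
C3: 2C, 2H → 0 − 2 = -2
C4: 3C, 1H → 0 − 1 = -1
C5: 3C, 1H → 0 − 1 = -1
C6: 1C, 2H, 1N → 0 − 2 + 1 = -1
Sum = -1 − 2 − 2 − 1 − 1 − 1 = -8.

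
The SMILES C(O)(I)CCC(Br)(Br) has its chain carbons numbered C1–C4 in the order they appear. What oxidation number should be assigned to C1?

C1 has one bond to C (0), one bond to H (-1), one bond to O (+1), one bond to I (+1).
Oxidation state = 0 − 1 + 1 + 1 = +1.

+1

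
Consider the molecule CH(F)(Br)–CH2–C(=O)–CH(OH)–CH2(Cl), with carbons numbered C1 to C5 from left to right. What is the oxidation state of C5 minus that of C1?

C5: 1C, 2H, 1Cl → 0 − 2 + 1 = -1
C1: 1C, 1H, 1F, 1Br → 0 − 1 + 1 + 1 = +1
Difference: -1 − (+1) = -2.

-2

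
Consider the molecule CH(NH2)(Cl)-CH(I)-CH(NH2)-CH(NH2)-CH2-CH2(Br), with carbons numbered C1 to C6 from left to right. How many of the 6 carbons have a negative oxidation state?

Tallying each carbon's bonds:
C1: 1C, 1H, 1N, 1Cl → 0 − 1 + 1 + 1 = +1
C2: 2C, 1H, 1I → 0 − 1 + 1 = 0
C3: 2C, 1H, 1N → 0 − 1 + 1 = 0
C4: 2C, 1H, 1N → 0 − 1 + 1 = 0
C5: 2C, 2H → 0 − 2 = -2
C6: 1C, 2H, 1Br → 0 − 2 + 1 = -1
2 carbons (C5, C6) meet the condition.

2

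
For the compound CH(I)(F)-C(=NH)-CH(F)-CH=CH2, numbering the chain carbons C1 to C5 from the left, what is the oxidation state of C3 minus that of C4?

C3: 2C, 1H, 1F → 0 − 1 + 1 = 0
C4: 3C, 1H → 0 − 1 = -1
Difference: 0 − (-1) = +1.

+1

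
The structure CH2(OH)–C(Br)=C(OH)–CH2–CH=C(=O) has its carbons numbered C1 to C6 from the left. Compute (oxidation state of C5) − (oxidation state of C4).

C5: 3C, 1H → 0 − 1 = -1
C4: 2C, 2H → 0 − 2 = -2
Difference: -1 − (-2) = +1.

+1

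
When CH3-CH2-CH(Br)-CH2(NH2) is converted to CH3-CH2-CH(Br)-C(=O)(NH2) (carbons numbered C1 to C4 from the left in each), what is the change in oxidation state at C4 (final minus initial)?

+4

Before: C4 has 1 bond to C, 2 bonds to H, 1 bond to N → oxidation state -1.
After: C4 has 1 bond to C, 2 bonds to O, 1 bond to N → oxidation state +3.
Δ = +3 − (-1) = +4, so this is an oxidation at C4.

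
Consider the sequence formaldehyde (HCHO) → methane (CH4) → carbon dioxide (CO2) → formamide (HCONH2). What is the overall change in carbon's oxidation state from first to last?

Carbon oxidation states along the series — formaldehyde: 0, methane: -4, carbon dioxide: +4, formamide: +2.
Net change = +2 − (0) = +2.

+2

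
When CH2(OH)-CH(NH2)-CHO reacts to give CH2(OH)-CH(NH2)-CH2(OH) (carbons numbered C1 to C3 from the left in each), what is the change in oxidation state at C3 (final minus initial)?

-2

Before: C3 has 1 bond to C, 1 bond to H, 2 bonds to O → oxidation state +1.
After: C3 has 1 bond to C, 2 bonds to H, 1 bond to O → oxidation state -1.
Δ = -1 − (+1) = -2, so this is a reduction at C3.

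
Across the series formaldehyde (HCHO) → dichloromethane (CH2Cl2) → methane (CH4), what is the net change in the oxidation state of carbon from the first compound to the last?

-4

Carbon oxidation states along the series — formaldehyde: 0, dichloromethane: 0, methane: -4.
Net change = -4 − (0) = -4.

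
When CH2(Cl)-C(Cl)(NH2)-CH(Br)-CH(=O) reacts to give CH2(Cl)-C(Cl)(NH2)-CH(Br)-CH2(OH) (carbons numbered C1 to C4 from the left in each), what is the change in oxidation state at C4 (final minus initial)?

Before: C4 has 1 bond to C, 1 bond to H, 2 bonds to O → oxidation state +1.
After: C4 has 1 bond to C, 2 bonds to H, 1 bond to O → oxidation state -1.
Δ = -1 − (+1) = -2, so this is a reduction at C4.

-2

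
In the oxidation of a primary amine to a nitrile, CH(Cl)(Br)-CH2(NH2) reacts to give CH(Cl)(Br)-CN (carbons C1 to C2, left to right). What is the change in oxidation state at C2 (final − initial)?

Before: C2 has 1 bond to C, 2 bonds to H, 1 bond to N → oxidation state -1.
After: C2 has 1 bond to C, 3 bonds to N → oxidation state +3.
Δ = +3 − (-1) = +4, so this is an oxidation at C2.

+4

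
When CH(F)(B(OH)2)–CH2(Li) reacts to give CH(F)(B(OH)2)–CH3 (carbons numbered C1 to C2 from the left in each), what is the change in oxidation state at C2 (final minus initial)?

Before: C2 has 1 bond to C, 2 bonds to H, 1 bond to Li → oxidation state -3.
After: C2 has 1 bond to C, 3 bonds to H → oxidation state -3.
Δ = -3 − (-3) = 0, so no net redox change at C2.

0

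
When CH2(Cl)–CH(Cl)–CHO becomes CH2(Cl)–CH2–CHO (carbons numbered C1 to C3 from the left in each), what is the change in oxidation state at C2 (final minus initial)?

-2

Before: C2 has 2 bonds to C, 1 bond to H, 1 bond to Cl → oxidation state 0.
After: C2 has 2 bonds to C, 2 bonds to H → oxidation state -2.
Δ = -2 − (0) = -2, so this is a reduction at C2.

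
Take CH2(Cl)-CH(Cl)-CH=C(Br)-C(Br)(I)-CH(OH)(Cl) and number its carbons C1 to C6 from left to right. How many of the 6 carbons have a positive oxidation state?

Tallying each carbon's bonds:
C1: 1C, 2H, 1Cl → 0 − 2 + 1 = -1
C2: 2C, 1H, 1Cl → 0 − 1 + 1 = 0
C3: 3C, 1H → 0 − 1 = -1
C4: 3C, 1Br → 0 + 1 = +1
C5: 2C, 1Br, 1I → 0 + 1 + 1 = +2
C6: 1C, 1H, 1O, 1Cl → 0 − 1 + 1 + 1 = +1
3 carbons (C4, C5, C6) meet the condition.

3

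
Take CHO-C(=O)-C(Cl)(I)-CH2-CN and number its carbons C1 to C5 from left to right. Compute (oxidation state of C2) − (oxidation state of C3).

C2: 2C, 2O → 0 + 2 = +2
C3: 2C, 1Cl, 1I → 0 + 1 + 1 = +2
Difference: +2 − (+2) = 0.

0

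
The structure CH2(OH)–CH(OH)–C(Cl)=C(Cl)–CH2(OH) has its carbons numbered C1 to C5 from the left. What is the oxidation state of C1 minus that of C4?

C1: 1C, 2H, 1O → 0 − 2 + 1 = -1
C4: 3C, 1Cl → 0 + 1 = +1
Difference: -1 − (+1) = -2.

-2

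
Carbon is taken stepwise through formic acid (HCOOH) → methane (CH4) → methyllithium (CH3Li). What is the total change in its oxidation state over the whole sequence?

-6

Carbon oxidation states along the series — formic acid: +2, methane: -4, methyllithium: -4.
Net change = -4 − (+2) = -6.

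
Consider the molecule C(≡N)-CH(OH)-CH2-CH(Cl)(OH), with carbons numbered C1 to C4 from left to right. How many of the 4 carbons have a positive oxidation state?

Each bond to a more electronegative atom (O, N, halogen) counts +1, each bond to a less electronegative atom (H, metal, B, Si) counts −1, and each C–C bond counts 0. Tallying each carbon:
C1: 1C, 3N → 0 + 3 = +3
C2: 2C, 1H, 1O → 0 − 1 + 1 = 0
C3: 2C, 2H → 0 − 2 = -2
C4: 1C, 1H, 1O, 1Cl → 0 − 1 + 1 + 1 = +1
2 carbons (C1, C4) meet the condition.

2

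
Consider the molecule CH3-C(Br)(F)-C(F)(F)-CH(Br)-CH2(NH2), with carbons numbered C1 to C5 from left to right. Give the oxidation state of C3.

Assign +1 per bond to O/N/halogen, −1 per bond to H or an electropositive element, and 0 per bond to carbon.
C3 has one bond to C (0), one bond to C (0), one bond to F (+1), one bond to F (+1).
Oxidation state = 0 + 0 + 1 + 1 = +2.

+2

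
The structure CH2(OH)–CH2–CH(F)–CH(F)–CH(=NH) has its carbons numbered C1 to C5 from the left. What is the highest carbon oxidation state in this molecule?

Tallying each carbon's bonds:
C1: 1C, 2H, 1O → 0 − 2 + 1 = -1
C2: 2C, 2H → 0 − 2 = -2
C3: 2C, 1H, 1F → 0 − 1 + 1 = 0
C4: 2C, 1H, 1F → 0 − 1 + 1 = 0
C5: 1C, 1H, 2N → 0 − 1 + 2 = +1
The highest value is +1.

+1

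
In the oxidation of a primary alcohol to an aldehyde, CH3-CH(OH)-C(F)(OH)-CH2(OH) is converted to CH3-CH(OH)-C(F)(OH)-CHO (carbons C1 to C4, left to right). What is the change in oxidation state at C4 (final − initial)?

Before: C4 has 1 bond to C, 2 bonds to H, 1 bond to O → oxidation state -1.
After: C4 has 1 bond to C, 1 bond to H, 2 bonds to O → oxidation state +1.
Δ = +1 − (-1) = +2, so this is an oxidation at C4.

+2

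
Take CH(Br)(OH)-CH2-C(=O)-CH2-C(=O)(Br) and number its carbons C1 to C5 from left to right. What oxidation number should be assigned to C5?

+3

C5 has one bond to C (0), a double bond to O (2×+1 = +2), one bond to Br (+1).
Oxidation state = 0 + 2 + 1 = +3.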